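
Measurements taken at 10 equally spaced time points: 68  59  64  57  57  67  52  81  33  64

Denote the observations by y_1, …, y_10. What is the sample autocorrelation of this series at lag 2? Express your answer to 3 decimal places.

Mean ȳ = (68 + 59 + 64 + 57 + 57 + 67 + 52 + 81 + 33 + 64)/10 = 60.2000
Numerator Σ_{t=1}^{8}(y_t−ȳ)(y_{t+2}−ȳ) = 469.3200
Denominator Σ(y_t−ȳ)² = 1397.6000
r_2 = 469.3200 / 1397.6000 = 0.336

0.336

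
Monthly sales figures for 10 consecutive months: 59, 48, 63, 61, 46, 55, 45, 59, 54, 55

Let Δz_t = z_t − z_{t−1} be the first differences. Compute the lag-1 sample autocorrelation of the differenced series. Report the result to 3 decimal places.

-0.617

First differences Δz: -11, 15, -2, -15, 9, -10, 14, -5, 1
Mean of differences = -0.4444
Numerator Σ(Δz_t−Δz̄)(Δz_{t+1}−Δz̄) = -602.5309
Denominator Σ(Δz_t−Δz̄)² = 976.2222
r_1(Δz) = -602.5309 / 976.2222 = -0.617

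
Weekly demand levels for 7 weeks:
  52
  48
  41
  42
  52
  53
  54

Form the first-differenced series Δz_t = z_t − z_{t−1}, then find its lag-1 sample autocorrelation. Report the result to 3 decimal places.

0.240

First differences Δz: -4, -7, 1, 10, 1, 1
Mean of differences = 0.3333
Numerator Σ(Δz_t−Δz̄)(Δz_{t+1}−Δz̄) = 40.2222
Denominator Σ(Δz_t−Δz̄)² = 167.3333
r_1(Δz) = 40.2222 / 167.3333 = 0.240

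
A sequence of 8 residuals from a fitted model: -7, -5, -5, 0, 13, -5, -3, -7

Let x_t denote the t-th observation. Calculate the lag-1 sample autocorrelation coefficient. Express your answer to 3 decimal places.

0.044

Mean x̄ = (-7 − 5 − 5 + 0 + 13 − 5 − 3 − 7)/8 = -2.3750
Deviations from mean: -4.6250, -2.6250, -2.6250, 2.3750, 15.3750, -2.6250, -0.6250, -4.6250
Σ(x_t−x̄)(x_{t+1}−x̄) = (12.1406) + (6.8906) + (-6.2344) + (36.5156) + (-40.3594) + (1.6406) + (2.8906) = 13.4844
Denominator Σ(x_t−x̄)² = 305.8750
r_1 = 13.4844 / 305.8750 = 0.044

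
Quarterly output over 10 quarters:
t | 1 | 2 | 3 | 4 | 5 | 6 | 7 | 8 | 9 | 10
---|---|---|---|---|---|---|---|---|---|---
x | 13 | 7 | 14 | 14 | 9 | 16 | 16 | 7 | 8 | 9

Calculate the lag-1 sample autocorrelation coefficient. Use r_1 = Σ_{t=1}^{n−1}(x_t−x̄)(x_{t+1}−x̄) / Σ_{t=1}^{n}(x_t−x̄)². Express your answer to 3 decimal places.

-0.042

Mean x̄ = (13 + 7 + 14 + 14 + 9 + 16 + 16 + 7 + 8 + 9)/10 = 11.3000
Numerator Σ_{t=1}^{9}(x_t−x̄)(x_{t+1}−x̄) = -4.9900
Denominator Σ(x_t−x̄)² = 120.1000
r_1 = -4.9900 / 120.1000 = -0.042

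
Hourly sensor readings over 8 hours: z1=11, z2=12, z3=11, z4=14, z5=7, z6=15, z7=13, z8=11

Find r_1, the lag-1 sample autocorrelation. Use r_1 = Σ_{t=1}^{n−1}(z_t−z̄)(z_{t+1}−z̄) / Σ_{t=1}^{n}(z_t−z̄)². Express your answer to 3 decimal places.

-0.604

Mean z̄ = (11 + 12 + 11 + 14 + 7 + 15 + 13 + 11)/8 = 11.7500
Deviations from mean: -0.7500, 0.2500, -0.7500, 2.2500, -4.7500, 3.2500, 1.2500, -0.7500
Σ(z_t−z̄)(z_{t+1}−z̄) = (-0.1875) + (-0.1875) + (-1.6875) + (-10.6875) + (-15.4375) + (4.0625) + (-0.9375) = -25.0625
Denominator Σ(z_t−z̄)² = 41.5000
r_1 = -25.0625 / 41.5000 = -0.604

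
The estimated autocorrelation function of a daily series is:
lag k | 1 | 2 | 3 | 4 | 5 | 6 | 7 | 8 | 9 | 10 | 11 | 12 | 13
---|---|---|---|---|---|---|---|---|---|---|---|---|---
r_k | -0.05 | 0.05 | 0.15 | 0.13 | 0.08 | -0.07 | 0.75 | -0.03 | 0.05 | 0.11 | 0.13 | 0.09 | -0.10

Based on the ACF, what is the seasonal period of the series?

The largest autocorrelation is r_7 = 0.75; the remaining lags stay at or below 0.15.
The dominant spike at lag 7 indicates a seasonal period of 7.

7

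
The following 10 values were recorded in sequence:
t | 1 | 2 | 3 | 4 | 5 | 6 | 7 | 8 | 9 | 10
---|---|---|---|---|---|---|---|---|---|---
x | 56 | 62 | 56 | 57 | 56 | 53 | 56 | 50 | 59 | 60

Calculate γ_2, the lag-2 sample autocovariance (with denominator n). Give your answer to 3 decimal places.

Mean x̄ = (56 + 62 + 56 + 57 + 56 + 53 + 56 + 50 + 59 + 60)/10 = 56.5000
Σ_{t=1}^{8}(x_t−x̄)(x_{t+2}−x̄) = 0.5000
γ_2 = 0.5000 / 10 = 0.050

0.050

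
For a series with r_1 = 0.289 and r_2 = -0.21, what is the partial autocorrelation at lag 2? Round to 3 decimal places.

-0.320

φ_{22} = (r_2 − r_1²) / (1 − r_1²)
r_1² = (0.289)² = 0.083521
Numerator = -0.21 − 0.0835 = -0.2935; denominator = 1 − 0.0835 = 0.9165
φ_{22} = -0.2935 / 0.9165 = -0.320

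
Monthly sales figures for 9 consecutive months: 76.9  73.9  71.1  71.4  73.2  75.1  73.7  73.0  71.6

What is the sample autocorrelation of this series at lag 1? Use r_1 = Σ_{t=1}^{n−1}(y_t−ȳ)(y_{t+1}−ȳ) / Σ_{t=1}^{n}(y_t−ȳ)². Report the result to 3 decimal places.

Mean ȳ = (76.9 + 73.9 + 71.1 + 71.4 + 73.2 + 75.1 + 73.7 + 73.0 + 71.6)/9 = 73.3222
Numerator Σ_{t=1}^{8}(y_t−ȳ)(y_{t+1}−ȳ) = 6.1773
Denominator Σ(y_t−ȳ)² = 28.1556
r_1 = 6.1773 / 28.1556 = 0.219

0.219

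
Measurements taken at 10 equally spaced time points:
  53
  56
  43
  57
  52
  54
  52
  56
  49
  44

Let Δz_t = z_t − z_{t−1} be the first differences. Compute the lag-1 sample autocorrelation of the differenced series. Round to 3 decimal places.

-0.643

First differences Δz: 3, -13, 14, -5, 2, -2, 4, -7, -5
Mean of differences = -1.0000
Numerator Σ(Δz_t−Δz̄)(Δz_{t+1}−Δz̄) = -314.0000
Denominator Σ(Δz_t−Δz̄)² = 488.0000
r_1(Δz) = -314.0000 / 488.0000 = -0.643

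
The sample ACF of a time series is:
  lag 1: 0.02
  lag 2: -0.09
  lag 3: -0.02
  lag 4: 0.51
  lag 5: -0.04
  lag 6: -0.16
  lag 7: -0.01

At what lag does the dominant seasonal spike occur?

The largest autocorrelation is r_4 = 0.51; the remaining lags stay at or below 0.02.
The dominant spike at lag 4 indicates a seasonal period of 4.

4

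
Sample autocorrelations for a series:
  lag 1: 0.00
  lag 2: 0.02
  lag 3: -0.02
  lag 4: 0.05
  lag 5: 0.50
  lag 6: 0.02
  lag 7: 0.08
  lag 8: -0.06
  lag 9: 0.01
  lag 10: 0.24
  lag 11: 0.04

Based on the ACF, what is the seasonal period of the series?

The largest autocorrelation is r_5 = 0.50, with a weaker echo at lag 10 (0.24); the remaining lags stay at or below 0.08.
The dominant spike at lag 5 indicates a seasonal period of 5.

5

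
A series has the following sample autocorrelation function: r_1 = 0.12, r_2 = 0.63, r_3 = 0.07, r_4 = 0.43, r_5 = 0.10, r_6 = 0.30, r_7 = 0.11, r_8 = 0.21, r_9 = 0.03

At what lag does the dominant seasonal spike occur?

2

The largest autocorrelation is r_2 = 0.63, with weaker echoes at lags 4 (0.43), 6 (0.30) and 8 (0.21); the remaining lags stay at or below 0.12.
The dominant spike at lag 2 indicates a seasonal period of 2.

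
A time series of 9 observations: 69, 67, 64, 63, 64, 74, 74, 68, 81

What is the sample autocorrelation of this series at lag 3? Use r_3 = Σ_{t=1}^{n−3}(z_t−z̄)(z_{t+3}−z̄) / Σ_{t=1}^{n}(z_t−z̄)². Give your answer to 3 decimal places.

Mean z̄ = (69 + 67 + 64 + 63 + 64 + 74 + 74 + 68 + 81)/9 = 69.3333
Numerator Σ_{t=1}^{6}(z_t−z̄)(z_{t+3}−z̄) = 21.6667
Denominator Σ(z_t−z̄)² = 284.0000
r_3 = 21.6667 / 284.0000 = 0.076

0.076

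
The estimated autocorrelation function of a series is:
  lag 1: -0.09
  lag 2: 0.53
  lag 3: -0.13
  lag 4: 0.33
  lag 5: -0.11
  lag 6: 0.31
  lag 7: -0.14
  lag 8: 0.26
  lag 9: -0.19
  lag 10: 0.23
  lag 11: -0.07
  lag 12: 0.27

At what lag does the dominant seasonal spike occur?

2

The largest autocorrelation is r_2 = 0.53, with weaker echoes at lags 4 (0.33), 6 (0.31), 8 (0.26), 10 (0.23) and 12 (0.27); the remaining lags stay at or below -0.07.
The dominant spike at lag 2 indicates a seasonal period of 2.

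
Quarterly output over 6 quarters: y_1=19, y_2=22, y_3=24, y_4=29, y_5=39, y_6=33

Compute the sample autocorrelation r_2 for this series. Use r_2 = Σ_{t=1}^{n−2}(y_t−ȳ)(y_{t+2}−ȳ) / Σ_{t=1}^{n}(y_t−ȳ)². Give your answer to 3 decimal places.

-0.037

Mean ȳ = (19 + 22 + 24 + 29 + 39 + 33)/6 = 27.6667
Σ(y_t−ȳ)(y_{t+2}−ȳ) = (31.7778) + (-7.5556) + (-41.5556) + (7.1111) = -10.2222
Denominator Σ(y_t−ȳ)² = 279.3333
r_2 = -10.2222 / 279.3333 = -0.037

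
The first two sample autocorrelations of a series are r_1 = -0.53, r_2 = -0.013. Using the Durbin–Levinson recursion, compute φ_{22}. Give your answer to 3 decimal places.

-0.409

φ_{22} = (r_2 − r_1²) / (1 − r_1²)
r_1² = (-0.53)² = 0.2809
Numerator = -0.013 − 0.2809 = -0.2939; denominator = 1 − 0.2809 = 0.7191
φ_{22} = -0.2939 / 0.7191 = -0.409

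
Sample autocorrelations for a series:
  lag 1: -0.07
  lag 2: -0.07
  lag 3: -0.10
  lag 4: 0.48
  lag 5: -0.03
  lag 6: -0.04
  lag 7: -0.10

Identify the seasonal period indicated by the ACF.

The largest autocorrelation is r_4 = 0.48; the remaining lags stay at or below -0.03.
The dominant spike at lag 4 indicates a seasonal period of 4.

4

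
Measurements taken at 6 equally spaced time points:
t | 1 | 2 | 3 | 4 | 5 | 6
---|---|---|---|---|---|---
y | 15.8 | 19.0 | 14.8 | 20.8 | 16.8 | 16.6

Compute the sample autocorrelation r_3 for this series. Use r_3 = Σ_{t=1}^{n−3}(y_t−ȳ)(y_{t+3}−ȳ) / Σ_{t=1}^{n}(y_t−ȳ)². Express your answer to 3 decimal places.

-0.178

Mean ȳ = (15.8 + 19.0 + 14.8 + 20.8 + 16.8 + 16.6)/6 = 17.3000
Deviations from mean: -1.5000, 1.7000, -2.5000, 3.5000, -0.5000, -0.7000
Numerator Σ_{t=1}^{3}(y_t−ȳ)(y_{t+3}−ȳ) = -4.3500
Denominator Σ(y_t−ȳ)² = 24.3800
r_3 = -4.3500 / 24.3800 = -0.178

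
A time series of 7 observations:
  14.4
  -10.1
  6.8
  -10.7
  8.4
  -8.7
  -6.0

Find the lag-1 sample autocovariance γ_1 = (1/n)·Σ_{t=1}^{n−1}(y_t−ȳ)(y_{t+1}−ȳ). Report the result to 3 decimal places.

-58.629

Mean ȳ = (14.4 − 10.1 + 6.8 − 10.7 + 8.4 − 8.7 − 6.0)/7 = -0.8429
Σ_{t=1}^{6}(y_t−ȳ)(y_{t+1}−ȳ) = -410.4033
γ_1 = -410.4033 / 7 = -58.629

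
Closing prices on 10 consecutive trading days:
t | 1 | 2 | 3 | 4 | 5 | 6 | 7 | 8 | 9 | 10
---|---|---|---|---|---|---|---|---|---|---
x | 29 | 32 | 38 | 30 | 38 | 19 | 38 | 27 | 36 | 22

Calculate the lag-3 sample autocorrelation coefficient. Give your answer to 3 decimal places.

Mean x̄ = (29 + 32 + 38 + 30 + 38 + 19 + 38 + 27 + 36 + 22)/10 = 30.9000
Σ(x_t−x̄)(x_{t+3}−x̄) = (1.7100) + (7.8100) + (-84.4900) + (-6.3900) + (-27.6900) + (-60.6900) + (-63.1900) = -232.9300
Denominator Σ(x_t−x̄)² = 418.9000
r_3 = -232.9300 / 418.9000 = -0.556

-0.556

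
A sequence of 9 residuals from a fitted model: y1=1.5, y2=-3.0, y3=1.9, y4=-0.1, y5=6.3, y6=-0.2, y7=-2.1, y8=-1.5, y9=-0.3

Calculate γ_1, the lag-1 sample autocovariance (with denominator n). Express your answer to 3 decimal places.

Mean ȳ = (1.5 − 3.0 + 1.9 − 0.1 + 6.3 − 0.2 − 2.1 − 1.5 − 0.3)/9 = 0.2778
Σ_{t=1}^{8}(y_t−ȳ)(y_{t+1}−ȳ) = -8.6983
γ_1 = -8.6983 / 9 = -0.966

-0.966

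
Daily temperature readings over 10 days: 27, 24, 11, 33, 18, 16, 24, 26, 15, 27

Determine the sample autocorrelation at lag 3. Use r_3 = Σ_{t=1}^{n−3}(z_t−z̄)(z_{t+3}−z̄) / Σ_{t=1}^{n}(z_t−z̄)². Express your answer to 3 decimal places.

Mean z̄ = (27 + 24 + 11 + 33 + 18 + 16 + 24 + 26 + 15 + 27)/10 = 22.1000
Numerator Σ_{t=1}^{7}(z_t−z̄)(z_{t+3}−z̄) = 170.6700
Denominator Σ(z_t−z̄)² = 416.9000
r_3 = 170.6700 / 416.9000 = 0.409

0.409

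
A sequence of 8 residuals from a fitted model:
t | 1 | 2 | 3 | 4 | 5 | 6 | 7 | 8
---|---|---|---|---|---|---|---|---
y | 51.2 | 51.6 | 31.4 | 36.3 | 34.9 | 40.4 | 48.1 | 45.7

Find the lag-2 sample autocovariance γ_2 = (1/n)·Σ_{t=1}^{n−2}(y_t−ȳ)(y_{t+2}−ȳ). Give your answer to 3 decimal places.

-13.281

Mean ȳ = (51.2 + 51.6 + 31.4 + 36.3 + 34.9 + 40.4 + 48.1 + 45.7)/8 = 42.4500
Deviations: 8.7500, 9.1500, -11.0500, -6.1500, -7.5500, -2.0500, 5.6500, 3.2500
Σ_{t=1}^{6}(y_t−ȳ)(y_{t+2}−ȳ) = -106.2450
γ_2 = -106.2450 / 8 = -13.281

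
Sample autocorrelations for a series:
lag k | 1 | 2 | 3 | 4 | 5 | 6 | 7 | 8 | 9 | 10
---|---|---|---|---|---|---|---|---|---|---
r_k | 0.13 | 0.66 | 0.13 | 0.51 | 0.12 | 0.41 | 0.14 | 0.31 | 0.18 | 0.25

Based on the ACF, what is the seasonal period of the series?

2

The largest autocorrelation is r_2 = 0.66, with weaker echoes at lags 4 (0.51), 6 (0.41), 8 (0.31) and 10 (0.25); the remaining lags stay at or below 0.18.
The dominant spike at lag 2 indicates a seasonal period of 2.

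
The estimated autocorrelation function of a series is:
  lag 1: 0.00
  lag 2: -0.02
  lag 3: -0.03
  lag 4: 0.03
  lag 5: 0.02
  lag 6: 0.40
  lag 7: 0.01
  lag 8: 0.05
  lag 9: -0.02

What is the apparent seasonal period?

The largest autocorrelation is r_6 = 0.40; the remaining lags stay at or below 0.05.
The dominant spike at lag 6 indicates a seasonal period of 6.

6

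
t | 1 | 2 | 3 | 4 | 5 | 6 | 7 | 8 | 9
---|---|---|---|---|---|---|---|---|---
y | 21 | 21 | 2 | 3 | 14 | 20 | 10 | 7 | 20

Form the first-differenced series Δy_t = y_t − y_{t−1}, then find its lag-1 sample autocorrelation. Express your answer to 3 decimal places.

-0.016

First differences Δy: 0, -19, 1, 11, 6, -10, -3, 13
Mean of differences = -0.1250
Numerator Σ(Δy_t−Δȳ)(Δy_{t+1}−Δȳ) = -12.7656
Denominator Σ(Δy_t−Δȳ)² = 796.8750
r_1(Δy) = -12.7656 / 796.8750 = -0.016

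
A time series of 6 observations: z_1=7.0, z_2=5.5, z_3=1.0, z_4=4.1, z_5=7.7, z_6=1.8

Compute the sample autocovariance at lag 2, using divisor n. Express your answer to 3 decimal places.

-3.201

Mean z̄ = (7.0 + 5.5 + 1.0 + 4.1 + 7.7 + 1.8)/6 = 4.5167
Σ_{t=1}^{4}(z_t−z̄)(z_{t+2}−z̄) = -19.2056
γ_2 = -19.2056 / 6 = -3.201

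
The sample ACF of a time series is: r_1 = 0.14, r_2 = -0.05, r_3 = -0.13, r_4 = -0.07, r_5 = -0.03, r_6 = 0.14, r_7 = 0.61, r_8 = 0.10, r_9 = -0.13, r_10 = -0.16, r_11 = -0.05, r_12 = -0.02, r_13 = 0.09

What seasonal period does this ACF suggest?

The largest autocorrelation is r_7 = 0.61; the remaining lags stay at or below 0.14.
The dominant spike at lag 7 indicates a seasonal period of 7.

7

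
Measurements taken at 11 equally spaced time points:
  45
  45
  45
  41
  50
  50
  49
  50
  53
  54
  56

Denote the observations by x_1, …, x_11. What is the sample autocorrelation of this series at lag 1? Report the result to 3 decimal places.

0.564

Mean x̄ = (45 + 45 + 45 + 41 + 50 + 50 + 49 + 50 + 53 + 54 + 56)/11 = 48.9091
Numerator Σ_{t=1}^{10}(x_t−x̄)(x_{t+1}−x̄) = 115.6281
Denominator Σ(x_t−x̄)² = 204.9091
r_1 = 115.6281 / 204.9091 = 0.564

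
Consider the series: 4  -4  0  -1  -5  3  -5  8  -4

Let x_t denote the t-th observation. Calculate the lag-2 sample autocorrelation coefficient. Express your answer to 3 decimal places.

Mean x̄ = (4 − 4 + 0 − 1 − 5 + 3 − 5 + 8 − 4)/9 = -0.4444
Numerator Σ_{t=1}^{7}(x_t−x̄)(x_{t+2}−x̄) = 66.0494
Denominator Σ(x_t−x̄)² = 170.2222
r_2 = 66.0494 / 170.2222 = 0.388

0.388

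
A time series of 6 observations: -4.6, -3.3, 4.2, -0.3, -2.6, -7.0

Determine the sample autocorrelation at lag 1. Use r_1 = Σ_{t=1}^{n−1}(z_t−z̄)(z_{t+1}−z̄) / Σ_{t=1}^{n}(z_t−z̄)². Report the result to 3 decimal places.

Mean z̄ = (-4.6 − 3.3 + 4.2 − 0.3 − 2.6 − 7.0)/6 = -2.2667
Deviations from mean: -2.3333, -1.0333, 6.4667, 1.9667, -0.3333, -4.7333
Numerator Σ_{t=1}^{5}(z_t−z̄)(z_{t+1}−z̄) = 9.3689
Denominator Σ(z_t−z̄)² = 74.7133
r_1 = 9.3689 / 74.7133 = 0.125

0.125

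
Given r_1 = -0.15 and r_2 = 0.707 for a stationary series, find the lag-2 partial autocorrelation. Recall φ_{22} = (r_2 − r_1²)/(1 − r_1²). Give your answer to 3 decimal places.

φ_{22} = (r_2 − r_1²) / (1 − r_1²)
r_1² = (-0.15)² = 0.0225
Numerator = 0.707 − 0.0225 = 0.6845; denominator = 1 − 0.0225 = 0.9775
φ_{22} = 0.6845 / 0.9775 = 0.700

0.700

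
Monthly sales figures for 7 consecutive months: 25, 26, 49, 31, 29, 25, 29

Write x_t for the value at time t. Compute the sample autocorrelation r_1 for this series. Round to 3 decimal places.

-0.080

Mean x̄ = (25 + 26 + 49 + 31 + 29 + 25 + 29)/7 = 30.5714
Σ(x_t−x̄)(x_{t+1}−x̄) = (25.4694) + (-84.2449) + (7.8980) + (-0.6735) + (8.7551) + (8.7551) = -34.0408
Denominator Σ(x_t−x̄)² = 427.7143
r_1 = -34.0408 / 427.7143 = -0.080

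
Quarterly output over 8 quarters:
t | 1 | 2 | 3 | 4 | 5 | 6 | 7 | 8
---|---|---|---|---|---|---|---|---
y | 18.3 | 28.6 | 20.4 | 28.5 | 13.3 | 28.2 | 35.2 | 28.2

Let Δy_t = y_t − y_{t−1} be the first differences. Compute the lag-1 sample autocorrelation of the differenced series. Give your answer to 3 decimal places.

First differences Δy: 10.3, -8.2, 8.1, -15.2, 14.9, 7.0, -7.0
Mean of differences = 1.4143
Numerator Σ(Δy_t−Δȳ)(Δy_{t+1}−Δȳ) = -456.5145
Denominator Σ(Δy_t−Δȳ)² = 775.9886
r_1(Δy) = -456.5145 / 775.9886 = -0.588

-0.588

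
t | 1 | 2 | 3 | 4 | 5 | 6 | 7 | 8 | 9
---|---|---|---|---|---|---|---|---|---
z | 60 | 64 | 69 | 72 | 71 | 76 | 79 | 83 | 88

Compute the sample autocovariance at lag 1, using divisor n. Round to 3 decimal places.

42.114

Mean z̄ = (60 + 64 + 69 + 72 + 71 + 76 + 79 + 83 + 88)/9 = 73.5556
Σ_{t=1}^{8}(z_t−z̄)(z_{t+1}−z̄) = 379.0247
γ_1 = 379.0247 / 9 = 42.114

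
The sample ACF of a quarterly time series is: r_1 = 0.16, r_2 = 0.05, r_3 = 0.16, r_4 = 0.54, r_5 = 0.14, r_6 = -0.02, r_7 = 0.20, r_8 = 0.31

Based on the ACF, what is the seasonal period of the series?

4

The largest autocorrelation is r_4 = 0.54, with a weaker echo at lag 8 (0.31); the remaining lags stay at or below 0.20.
The dominant spike at lag 4 indicates a seasonal period of 4.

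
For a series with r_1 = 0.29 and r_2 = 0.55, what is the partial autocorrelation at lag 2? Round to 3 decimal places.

0.509

φ_{22} = (r_2 − r_1²) / (1 − r_1²)
r_1² = (0.29)² = 0.0841
Numerator = 0.55 − 0.0841 = 0.4659; denominator = 1 − 0.0841 = 0.9159
φ_{22} = 0.4659 / 0.9159 = 0.509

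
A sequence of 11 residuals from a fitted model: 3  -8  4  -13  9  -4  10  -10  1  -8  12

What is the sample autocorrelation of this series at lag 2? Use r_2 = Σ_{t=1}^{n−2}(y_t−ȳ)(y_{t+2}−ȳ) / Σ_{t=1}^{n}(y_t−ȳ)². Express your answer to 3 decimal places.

0.570

Mean ȳ = (3 − 8 + 4 − 13 + 9 − 4 + 10 − 10 + 1 − 8 + 12)/11 = -0.3636
Numerator Σ_{t=1}^{9}(y_t−ȳ)(y_{t+2}−ȳ) = 434.6446
Denominator Σ(y_t−ȳ)² = 762.5455
r_2 = 434.6446 / 762.5455 = 0.570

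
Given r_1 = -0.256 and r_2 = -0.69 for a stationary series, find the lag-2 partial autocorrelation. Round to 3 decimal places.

-0.809

φ_{22} = (r_2 − r_1²) / (1 − r_1²)
r_1² = (-0.256)² = 0.065536
Numerator = -0.69 − 0.0655 = -0.7555; denominator = 1 − 0.0655 = 0.9345
φ_{22} = -0.7555 / 0.9345 = -0.809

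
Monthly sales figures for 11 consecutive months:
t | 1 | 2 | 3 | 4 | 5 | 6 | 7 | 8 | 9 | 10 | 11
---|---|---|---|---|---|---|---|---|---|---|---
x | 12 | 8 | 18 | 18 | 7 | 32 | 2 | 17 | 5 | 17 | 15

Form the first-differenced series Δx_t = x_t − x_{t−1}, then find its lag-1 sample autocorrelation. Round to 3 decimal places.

First differences Δx: -4, 10, 0, -11, 25, -30, 15, -12, 12, -2
Mean of differences = 0.3000
Numerator Σ(Δx_t−Δx̄)(Δx_{t+1}−Δx̄) = -1865.7900
Denominator Σ(Δx_t−Δx̄)² = 2278.1000
r_1(Δx) = -1865.7900 / 2278.1000 = -0.819

-0.819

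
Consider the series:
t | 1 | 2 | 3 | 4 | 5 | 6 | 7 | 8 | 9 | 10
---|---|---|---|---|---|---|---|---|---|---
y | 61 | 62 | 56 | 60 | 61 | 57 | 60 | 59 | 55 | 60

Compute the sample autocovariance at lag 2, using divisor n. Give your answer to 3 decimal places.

Mean ȳ = (61 + 62 + 56 + 60 + 61 + 57 + 60 + 59 + 55 + 60)/10 = 59.1000
Σ_{t=1}^{8}(y_t−ȳ)(y_{t+2}−ȳ) = -12.9200
γ_2 = -12.9200 / 10 = -1.292

-1.292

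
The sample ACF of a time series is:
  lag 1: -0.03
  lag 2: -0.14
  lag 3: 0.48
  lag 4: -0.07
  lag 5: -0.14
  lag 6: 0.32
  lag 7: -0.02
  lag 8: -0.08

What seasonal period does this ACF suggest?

The largest autocorrelation is r_3 = 0.48, with a weaker echo at lag 6 (0.32); the remaining lags stay at or below -0.02.
The dominant spike at lag 3 indicates a seasonal period of 3.

3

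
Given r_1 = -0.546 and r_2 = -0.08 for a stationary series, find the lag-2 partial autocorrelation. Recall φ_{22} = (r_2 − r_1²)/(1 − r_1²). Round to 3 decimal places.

-0.539

φ_{22} = (r_2 − r_1²) / (1 − r_1²)
r_1² = (-0.546)² = 0.298116
Numerator = -0.08 − 0.2981 = -0.3781; denominator = 1 − 0.2981 = 0.7019
φ_{22} = -0.3781 / 0.7019 = -0.539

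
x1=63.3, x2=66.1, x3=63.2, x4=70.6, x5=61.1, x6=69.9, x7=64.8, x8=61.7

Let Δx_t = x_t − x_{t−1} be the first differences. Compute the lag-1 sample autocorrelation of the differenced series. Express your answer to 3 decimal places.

First differences Δx: 2.8, -2.9, 7.4, -9.5, 8.8, -5.1, -3.1
Mean of differences = -0.2286
Numerator Σ(Δx_t−Δx̄)(Δx_{t+1}−Δx̄) = -212.8994
Denominator Σ(Δx_t−Δx̄)² = 273.9543
r_1(Δx) = -212.8994 / 273.9543 = -0.777

-0.777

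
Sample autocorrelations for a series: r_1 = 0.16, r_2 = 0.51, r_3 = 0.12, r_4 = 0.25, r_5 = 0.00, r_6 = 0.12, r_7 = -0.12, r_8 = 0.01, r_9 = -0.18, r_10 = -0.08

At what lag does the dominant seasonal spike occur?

The largest autocorrelation is r_2 = 0.51, with a weaker echo at lag 4 (0.25); the remaining lags stay at or below 0.16.
The dominant spike at lag 2 indicates a seasonal period of 2.

2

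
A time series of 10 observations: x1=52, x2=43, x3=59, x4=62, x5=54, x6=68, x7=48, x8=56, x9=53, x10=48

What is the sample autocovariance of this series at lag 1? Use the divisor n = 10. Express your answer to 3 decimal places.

Mean x̄ = (52 + 43 + 59 + 62 + 54 + 68 + 48 + 56 + 53 + 48)/10 = 54.3000
Σ_{t=1}^{9}(x_t−x̄)(x_{t+1}−x̄) = -88.3900
γ_1 = -88.3900 / 10 = -8.839

-8.839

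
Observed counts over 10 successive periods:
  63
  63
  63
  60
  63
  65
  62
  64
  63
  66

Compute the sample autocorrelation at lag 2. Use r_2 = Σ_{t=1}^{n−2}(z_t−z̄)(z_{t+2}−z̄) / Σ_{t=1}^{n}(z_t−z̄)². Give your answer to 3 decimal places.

Mean z̄ = (63 + 63 + 63 + 60 + 63 + 65 + 62 + 64 + 63 + 66)/10 = 63.2000
Numerator Σ_{t=1}^{8}(z_t−z̄)(z_{t+2}−z̄) = -0.8800
Denominator Σ(z_t−z̄)² = 23.6000
r_2 = -0.8800 / 23.6000 = -0.037

-0.037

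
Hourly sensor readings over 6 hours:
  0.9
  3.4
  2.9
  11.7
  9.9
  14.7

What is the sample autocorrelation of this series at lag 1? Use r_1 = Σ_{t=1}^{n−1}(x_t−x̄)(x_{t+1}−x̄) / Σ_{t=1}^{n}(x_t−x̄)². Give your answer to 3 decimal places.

Mean x̄ = (0.9 + 3.4 + 2.9 + 11.7 + 9.9 + 14.7)/6 = 7.2500
Deviations from mean: -6.3500, -3.8500, -4.3500, 4.4500, 2.6500, 7.4500
Numerator Σ_{t=1}^{5}(x_t−x̄)(x_{t+1}−x̄) = 53.3725
Denominator Σ(x_t−x̄)² = 156.3950
r_1 = 53.3725 / 156.3950 = 0.341

0.341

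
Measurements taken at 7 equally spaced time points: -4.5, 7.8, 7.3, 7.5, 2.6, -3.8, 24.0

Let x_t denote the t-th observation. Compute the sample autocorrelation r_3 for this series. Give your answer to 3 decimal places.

Mean x̄ = (-4.5 + 7.8 + 7.3 + 7.5 + 2.6 − 3.8 + 24.0)/7 = 5.8429
Numerator Σ_{t=1}^{4}(x_t−x̄)(x_{t+3}−x̄) = -7.4484
Denominator Σ(x_t−x̄)² = 548.8571
r_3 = -7.4484 / 548.8571 = -0.014

-0.014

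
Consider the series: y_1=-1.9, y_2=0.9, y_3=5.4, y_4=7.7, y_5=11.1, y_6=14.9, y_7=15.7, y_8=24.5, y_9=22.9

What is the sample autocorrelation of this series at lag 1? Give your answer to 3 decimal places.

Mean ȳ = (-1.9 + 0.9 + 5.4 + 7.7 + 11.1 + 14.9 + 15.7 + 24.5 + 22.9)/9 = 11.2444
Numerator Σ_{t=1}^{8}(y_t−ȳ)(y_{t+1}−ȳ) = 446.9780
Denominator Σ(y_t−ȳ)² = 671.3022
r_1 = 446.9780 / 671.3022 = 0.666

0.666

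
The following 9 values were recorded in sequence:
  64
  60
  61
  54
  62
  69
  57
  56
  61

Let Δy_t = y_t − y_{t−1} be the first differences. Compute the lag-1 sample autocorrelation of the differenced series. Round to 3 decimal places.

-0.258

First differences Δy: -4, 1, -7, 8, 7, -12, -1, 5
Mean of differences = -0.3750
Numerator Σ(Δy_t−Δȳ)(Δy_{t+1}−Δȳ) = -89.6406
Denominator Σ(Δy_t−Δȳ)² = 347.8750
r_1(Δy) = -89.6406 / 347.8750 = -0.258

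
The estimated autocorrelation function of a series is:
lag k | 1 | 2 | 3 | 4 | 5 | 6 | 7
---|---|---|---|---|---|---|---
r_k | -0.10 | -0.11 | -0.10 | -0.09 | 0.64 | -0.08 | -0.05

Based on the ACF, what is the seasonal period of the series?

The largest autocorrelation is r_5 = 0.64; the remaining lags stay at or below -0.05.
The dominant spike at lag 5 indicates a seasonal period of 5.

5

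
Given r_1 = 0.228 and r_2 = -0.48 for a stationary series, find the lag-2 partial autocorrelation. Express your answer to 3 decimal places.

φ_{22} = (r_2 − r_1²) / (1 − r_1²)
r_1² = (0.228)² = 0.051984
Numerator = -0.48 − 0.0520 = -0.5320; denominator = 1 − 0.0520 = 0.9480
φ_{22} = -0.5320 / 0.9480 = -0.561

-0.561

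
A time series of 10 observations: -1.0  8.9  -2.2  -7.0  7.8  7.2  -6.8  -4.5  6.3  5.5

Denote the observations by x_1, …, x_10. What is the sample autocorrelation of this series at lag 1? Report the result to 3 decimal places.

-0.108

Mean x̄ = (-1.0 + 8.9 − 2.2 − 7.0 + 7.8 + 7.2 − 6.8 − 4.5 + 6.3 + 5.5)/10 = 1.4200
Numerator Σ_{t=1}^{9}(x_t−x̄)(x_{t+1}−x̄) = -39.3704
Denominator Σ(x_t−x̄)² = 362.9960
r_1 = -39.3704 / 362.9960 = -0.108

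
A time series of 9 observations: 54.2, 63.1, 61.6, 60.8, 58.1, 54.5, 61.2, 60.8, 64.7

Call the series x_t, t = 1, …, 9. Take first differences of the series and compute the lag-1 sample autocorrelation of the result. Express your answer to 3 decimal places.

-0.184

First differences Δx: 8.9, -1.5, -0.8, -2.7, -3.6, 6.7, -0.4, 3.9
Mean of differences = 1.3125
Numerator Σ(Δx_t−Δx̄)(Δx_{t+1}−Δx̄) = -27.3339
Denominator Σ(Δx_t−Δx̄)² = 148.8288
r_1(Δx) = -27.3339 / 148.8288 = -0.184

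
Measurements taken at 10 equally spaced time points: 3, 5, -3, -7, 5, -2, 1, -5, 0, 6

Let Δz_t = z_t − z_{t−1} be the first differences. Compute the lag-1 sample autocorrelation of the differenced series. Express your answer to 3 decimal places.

-0.402

First differences Δz: 2, -8, -4, 12, -7, 3, -6, 5, 6
Mean of differences = 0.3333
Numerator Σ(Δz_t−Δz̄)(Δz_{t+1}−Δz̄) = -153.4444
Denominator Σ(Δz_t−Δz̄)² = 382.0000
r_1(Δz) = -153.4444 / 382.0000 = -0.402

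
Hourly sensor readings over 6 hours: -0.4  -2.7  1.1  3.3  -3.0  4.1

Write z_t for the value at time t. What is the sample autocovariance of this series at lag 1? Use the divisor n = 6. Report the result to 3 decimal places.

Mean z̄ = (-0.4 − 2.7 + 1.1 + 3.3 − 3.0 + 4.1)/6 = 0.4000
Deviations: -0.8000, -3.1000, 0.7000, 2.9000, -3.4000, 3.7000
Σ_{t=1}^{5}(z_t−z̄)(z_{t+1}−z̄) = -20.1000
γ_1 = -20.1000 / 6 = -3.350

-3.350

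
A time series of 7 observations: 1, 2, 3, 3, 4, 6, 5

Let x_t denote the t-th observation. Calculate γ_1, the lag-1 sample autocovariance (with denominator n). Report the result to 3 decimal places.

Mean x̄ = (1 + 2 + 3 + 3 + 4 + 6 + 5)/7 = 3.4286
Σ_{t=1}^{6}(x_t−x̄)(x_{t+1}−x̄) = 9.5306
γ_1 = 9.5306 / 7 = 1.362

1.362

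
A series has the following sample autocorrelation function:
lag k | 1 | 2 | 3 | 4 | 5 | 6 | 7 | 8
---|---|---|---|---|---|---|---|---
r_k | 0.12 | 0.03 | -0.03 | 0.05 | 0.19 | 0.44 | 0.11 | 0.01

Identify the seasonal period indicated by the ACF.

The largest autocorrelation is r_6 = 0.44; the remaining lags stay at or below 0.19.
The dominant spike at lag 6 indicates a seasonal period of 6.

6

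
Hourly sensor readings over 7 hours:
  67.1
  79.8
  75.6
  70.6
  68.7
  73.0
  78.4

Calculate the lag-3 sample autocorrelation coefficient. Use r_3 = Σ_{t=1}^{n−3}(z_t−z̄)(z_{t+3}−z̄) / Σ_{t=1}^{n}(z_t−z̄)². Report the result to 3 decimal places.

-0.196

Mean z̄ = (67.1 + 79.8 + 75.6 + 70.6 + 68.7 + 73.0 + 78.4)/7 = 73.3143
Σ(z_t−z̄)(z_{t+3}−z̄) = (16.8673) + (-29.9269) + (-0.7184) + (-13.8041) = -27.5820
Denominator Σ(z_t−z̄)² = 140.5286
r_3 = -27.5820 / 140.5286 = -0.196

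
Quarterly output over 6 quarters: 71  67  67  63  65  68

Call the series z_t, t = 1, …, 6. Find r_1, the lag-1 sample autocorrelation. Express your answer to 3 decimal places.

0.135

Mean z̄ = (71 + 67 + 67 + 63 + 65 + 68)/6 = 66.8333
Deviations from mean: 4.1667, 0.1667, 0.1667, -3.8333, -1.8333, 1.1667
Numerator Σ_{t=1}^{5}(z_t−z̄)(z_{t+1}−z̄) = 4.9722
Denominator Σ(z_t−z̄)² = 36.8333
r_1 = 4.9722 / 36.8333 = 0.135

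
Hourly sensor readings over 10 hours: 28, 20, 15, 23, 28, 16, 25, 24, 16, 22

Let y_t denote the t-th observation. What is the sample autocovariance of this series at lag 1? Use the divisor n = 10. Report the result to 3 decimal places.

-6.179

Mean ȳ = (28 + 20 + 15 + 23 + 28 + 16 + 25 + 24 + 16 + 22)/10 = 21.7000
Σ_{t=1}^{9}(y_t−ȳ)(y_{t+1}−ȳ) = -61.7900
γ_1 = -61.7900 / 10 = -6.179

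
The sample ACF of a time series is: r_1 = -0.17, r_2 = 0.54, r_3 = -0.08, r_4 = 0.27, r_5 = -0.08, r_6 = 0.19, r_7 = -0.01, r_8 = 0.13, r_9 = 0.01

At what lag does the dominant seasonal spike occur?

The largest autocorrelation is r_2 = 0.54, with weaker echoes at lags 4 (0.27) and 6 (0.19); the remaining lags stay at or below 0.13.
The dominant spike at lag 2 indicates a seasonal period of 2.

2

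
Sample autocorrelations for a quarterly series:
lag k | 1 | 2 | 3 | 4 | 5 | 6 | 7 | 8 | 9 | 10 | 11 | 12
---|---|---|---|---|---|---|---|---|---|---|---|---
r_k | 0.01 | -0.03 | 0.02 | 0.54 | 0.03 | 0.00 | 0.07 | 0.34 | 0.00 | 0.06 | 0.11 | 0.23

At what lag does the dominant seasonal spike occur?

4

The largest autocorrelation is r_4 = 0.54, with weaker echoes at lags 8 (0.34) and 12 (0.23); the remaining lags stay at or below 0.11.
The dominant spike at lag 4 indicates a seasonal period of 4.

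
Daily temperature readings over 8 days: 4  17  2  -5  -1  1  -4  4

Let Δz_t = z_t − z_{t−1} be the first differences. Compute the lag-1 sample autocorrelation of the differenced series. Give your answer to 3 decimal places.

-0.290

First differences Δz: 13, -15, -7, 4, 2, -5, 8
Mean of differences = 0.0000
Numerator Σ(Δz_t−Δz̄)(Δz_{t+1}−Δz̄) = -160.0000
Denominator Σ(Δz_t−Δz̄)² = 552.0000
r_1(Δz) = -160.0000 / 552.0000 = -0.290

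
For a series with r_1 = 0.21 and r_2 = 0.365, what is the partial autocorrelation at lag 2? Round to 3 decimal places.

φ_{22} = (r_2 − r_1²) / (1 − r_1²)
r_1² = (0.21)² = 0.0441
Numerator = 0.365 − 0.0441 = 0.3209; denominator = 1 − 0.0441 = 0.9559
φ_{22} = 0.3209 / 0.9559 = 0.336

0.336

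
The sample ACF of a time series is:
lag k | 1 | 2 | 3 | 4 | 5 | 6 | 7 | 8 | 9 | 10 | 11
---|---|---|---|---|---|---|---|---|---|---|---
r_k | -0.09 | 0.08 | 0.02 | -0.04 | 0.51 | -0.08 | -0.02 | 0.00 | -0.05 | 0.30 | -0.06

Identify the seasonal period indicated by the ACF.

The largest autocorrelation is r_5 = 0.51, with a weaker echo at lag 10 (0.30); the remaining lags stay at or below 0.08.
The dominant spike at lag 5 indicates a seasonal period of 5.

5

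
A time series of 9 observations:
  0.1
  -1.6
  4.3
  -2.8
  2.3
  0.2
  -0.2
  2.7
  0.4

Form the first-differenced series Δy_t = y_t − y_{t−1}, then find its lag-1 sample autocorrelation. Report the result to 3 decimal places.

-0.801

First differences Δy: -1.7, 5.9, -7.1, 5.1, -2.1, -0.4, 2.9, -2.3
Mean of differences = 0.0375
Numerator Σ(Δy_t−Δȳ)(Δy_{t+1}−Δȳ) = -105.9927
Denominator Σ(Δy_t−Δȳ)² = 132.3788
r_1(Δy) = -105.9927 / 132.3788 = -0.801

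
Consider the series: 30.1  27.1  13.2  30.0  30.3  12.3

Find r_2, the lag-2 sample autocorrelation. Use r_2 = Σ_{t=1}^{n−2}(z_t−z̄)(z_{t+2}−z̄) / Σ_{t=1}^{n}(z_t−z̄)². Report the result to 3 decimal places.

Mean z̄ = (30.1 + 27.1 + 13.2 + 30.0 + 30.3 + 12.3)/6 = 23.8333
Deviations from mean: 6.2667, 3.2667, -10.6333, 6.1667, 6.4667, -11.5333
Numerator Σ_{t=1}^{4}(z_t−z̄)(z_{t+2}−z̄) = -186.3756
Denominator Σ(z_t−z̄)² = 375.8733
r_2 = -186.3756 / 375.8733 = -0.496

-0.496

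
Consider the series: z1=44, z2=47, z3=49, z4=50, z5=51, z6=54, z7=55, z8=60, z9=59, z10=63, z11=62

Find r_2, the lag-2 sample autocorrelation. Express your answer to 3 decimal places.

Mean z̄ = (44 + 47 + 49 + 50 + 51 + 54 + 55 + 60 + 59 + 63 + 62)/11 = 54.0000
Numerator Σ_{t=1}^{9}(z_t−z̄)(z_{t+2}−z̄) = 189.0000
Denominator Σ(z_t−z̄)² = 406.0000
r_2 = 189.0000 / 406.0000 = 0.466

0.466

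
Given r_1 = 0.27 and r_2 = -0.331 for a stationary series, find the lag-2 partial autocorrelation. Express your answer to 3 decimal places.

-0.436

φ_{22} = (r_2 − r_1²) / (1 − r_1²)
r_1² = (0.27)² = 0.0729
Numerator = -0.331 − 0.0729 = -0.4039; denominator = 1 − 0.0729 = 0.9271
φ_{22} = -0.4039 / 0.9271 = -0.436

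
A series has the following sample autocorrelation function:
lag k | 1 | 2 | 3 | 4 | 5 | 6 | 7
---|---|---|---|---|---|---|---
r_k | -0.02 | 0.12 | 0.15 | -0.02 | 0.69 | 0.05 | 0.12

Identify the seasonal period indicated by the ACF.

The largest autocorrelation is r_5 = 0.69; the remaining lags stay at or below 0.15.
The dominant spike at lag 5 indicates a seasonal period of 5.

5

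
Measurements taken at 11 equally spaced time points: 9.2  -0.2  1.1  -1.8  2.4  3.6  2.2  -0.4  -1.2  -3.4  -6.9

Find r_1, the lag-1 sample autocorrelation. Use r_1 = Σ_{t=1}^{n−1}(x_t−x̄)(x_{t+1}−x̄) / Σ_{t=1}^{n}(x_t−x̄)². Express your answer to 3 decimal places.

Mean x̄ = (9.2 − 0.2 + 1.1 − 1.8 + 2.4 + 3.6 + 2.2 − 0.4 − 1.2 − 3.4 − 6.9)/11 = 0.4182
Numerator Σ_{t=1}^{10}(x_t−x̄)(x_{t+1}−x̄) = 34.2033
Denominator Σ(x_t−x̄)² = 171.5364
r_1 = 34.2033 / 171.5364 = 0.199

0.199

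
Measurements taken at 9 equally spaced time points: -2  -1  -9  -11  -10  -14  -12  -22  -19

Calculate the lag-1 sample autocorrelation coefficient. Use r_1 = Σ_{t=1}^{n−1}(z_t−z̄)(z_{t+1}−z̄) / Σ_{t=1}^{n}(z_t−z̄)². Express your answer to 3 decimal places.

0.548

Mean z̄ = (-2 − 1 − 9 − 11 − 10 − 14 − 12 − 22 − 19)/9 = -11.1111
Numerator Σ_{t=1}^{8}(z_t−z̄)(z_{t+1}−z̄) = 208.7654
Denominator Σ(z_t−z̄)² = 380.8889
r_1 = 208.7654 / 380.8889 = 0.548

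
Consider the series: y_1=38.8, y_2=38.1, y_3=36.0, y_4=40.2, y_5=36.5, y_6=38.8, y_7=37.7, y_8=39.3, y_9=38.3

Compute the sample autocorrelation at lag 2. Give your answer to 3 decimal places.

0.349

Mean ȳ = (38.8 + 38.1 + 36.0 + 40.2 + 36.5 + 38.8 + 37.7 + 39.3 + 38.3)/9 = 38.1889
Σ(y_t−ȳ)(y_{t+2}−ȳ) = (-1.3377) + (-0.1788) + (3.6968) + (1.2290) + (0.8257) + (0.6790) + (-0.0543) = 4.8598
Denominator Σ(y_t−ȳ)² = 13.9289
r_2 = 4.8598 / 13.9289 = 0.349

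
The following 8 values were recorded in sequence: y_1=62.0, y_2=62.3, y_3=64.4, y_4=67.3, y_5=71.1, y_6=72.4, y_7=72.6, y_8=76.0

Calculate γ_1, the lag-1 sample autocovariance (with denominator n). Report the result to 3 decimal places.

15.551

Mean ȳ = (62.0 + 62.3 + 64.4 + 67.3 + 71.1 + 72.4 + 72.6 + 76.0)/8 = 68.5125
Deviations: -6.5125, -6.2125, -4.1125, -1.2125, 2.5875, 3.8875, 4.0875, 7.4875
Σ_{t=1}^{7}(y_t−ȳ)(y_{t+1}−ȳ) = 124.4111
γ_1 = 124.4111 / 8 = 15.551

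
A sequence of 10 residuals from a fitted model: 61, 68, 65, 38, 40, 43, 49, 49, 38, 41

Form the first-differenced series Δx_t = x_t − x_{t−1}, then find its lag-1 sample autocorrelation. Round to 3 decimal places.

-0.081

First differences Δx: 7, -3, -27, 2, 3, 6, 0, -11, 3
Mean of differences = -2.2222
Numerator Σ(Δx_t−Δx̄)(Δx_{t+1}−Δx̄) = -74.6049
Denominator Σ(Δx_t−Δx̄)² = 921.5556
r_1(Δx) = -74.6049 / 921.5556 = -0.081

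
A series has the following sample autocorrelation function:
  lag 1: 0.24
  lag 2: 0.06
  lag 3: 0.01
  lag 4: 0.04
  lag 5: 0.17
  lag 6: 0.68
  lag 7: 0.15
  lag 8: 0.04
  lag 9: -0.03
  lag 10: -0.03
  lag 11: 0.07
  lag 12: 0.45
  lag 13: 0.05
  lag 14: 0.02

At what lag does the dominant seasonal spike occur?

6

The largest autocorrelation is r_6 = 0.68, with a weaker echo at lag 12 (0.45); the remaining lags stay at or below 0.24. The elevated value at lag 1 (0.24), dropping to 0.06 at lag 2, reflects decaying short-term dependence rather than seasonality.
The dominant spike at lag 6 indicates a seasonal period of 6.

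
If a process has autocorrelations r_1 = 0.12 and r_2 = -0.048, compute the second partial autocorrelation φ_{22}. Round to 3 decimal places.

φ_{22} = (r_2 − r_1²) / (1 − r_1²)
r_1² = (0.12)² = 0.0144
Numerator = -0.048 − 0.0144 = -0.0624; denominator = 1 − 0.0144 = 0.9856
φ_{22} = -0.0624 / 0.9856 = -0.063

-0.063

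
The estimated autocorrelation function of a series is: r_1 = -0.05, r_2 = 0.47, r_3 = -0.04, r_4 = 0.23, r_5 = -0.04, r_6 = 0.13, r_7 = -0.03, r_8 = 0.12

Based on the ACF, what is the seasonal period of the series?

2

The largest autocorrelation is r_2 = 0.47, with a weaker echo at lag 4 (0.23); the remaining lags stay at or below 0.13.
The dominant spike at lag 2 indicates a seasonal period of 2.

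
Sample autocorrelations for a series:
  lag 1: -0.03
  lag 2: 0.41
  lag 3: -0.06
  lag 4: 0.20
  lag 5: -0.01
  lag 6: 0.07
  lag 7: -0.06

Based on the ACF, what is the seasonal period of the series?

The largest autocorrelation is r_2 = 0.41, with a weaker echo at lag 4 (0.20); the remaining lags stay at or below 0.07.
The dominant spike at lag 2 indicates a seasonal period of 2.

2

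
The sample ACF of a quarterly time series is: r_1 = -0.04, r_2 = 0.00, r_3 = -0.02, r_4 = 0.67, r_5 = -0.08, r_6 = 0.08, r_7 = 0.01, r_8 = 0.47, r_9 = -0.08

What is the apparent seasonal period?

The largest autocorrelation is r_4 = 0.67, with a weaker echo at lag 8 (0.47); the remaining lags stay at or below 0.08.
The dominant spike at lag 4 indicates a seasonal period of 4.

4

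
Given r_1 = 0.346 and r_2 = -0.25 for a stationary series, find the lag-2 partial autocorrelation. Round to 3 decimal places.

-0.420

φ_{22} = (r_2 − r_1²) / (1 − r_1²)
r_1² = (0.346)² = 0.119716
Numerator = -0.25 − 0.1197 = -0.3697; denominator = 1 − 0.1197 = 0.8803
φ_{22} = -0.3697 / 0.8803 = -0.420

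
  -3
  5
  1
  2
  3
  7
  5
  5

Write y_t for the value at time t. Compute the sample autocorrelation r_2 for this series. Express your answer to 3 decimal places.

Mean ȳ = (-3 + 5 + 1 + 2 + 3 + 7 + 5 + 5)/8 = 3.1250
Σ(y_t−ȳ)(y_{t+2}−ȳ) = (13.0156) + (-2.1094) + (0.2656) + (-4.3594) + (-0.2344) + (7.2656) = 13.8438
Denominator Σ(y_t−ȳ)² = 68.8750
r_2 = 13.8438 / 68.8750 = 0.201

0.201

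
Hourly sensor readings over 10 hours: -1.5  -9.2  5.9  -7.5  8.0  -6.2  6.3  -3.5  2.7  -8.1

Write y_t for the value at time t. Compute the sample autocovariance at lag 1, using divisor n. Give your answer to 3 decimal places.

-29.306

Mean ȳ = (-1.5 − 9.2 + 5.9 − 7.5 + 8.0 − 6.2 + 6.3 − 3.5 + 2.7 − 8.1)/10 = -1.3100
Σ_{t=1}^{9}(y_t−ȳ)(y_{t+1}−ȳ) = -293.0611
γ_1 = -293.0611 / 10 = -29.306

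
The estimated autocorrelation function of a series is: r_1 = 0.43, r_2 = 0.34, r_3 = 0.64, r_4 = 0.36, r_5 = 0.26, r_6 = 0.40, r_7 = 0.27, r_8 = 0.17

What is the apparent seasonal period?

The largest autocorrelation is r_3 = 0.64; the remaining lags stay at or below 0.43. The elevated value at lag 1 (0.43), dropping to 0.34 at lag 2, reflects decaying short-term dependence rather than seasonality.
The dominant spike at lag 3 indicates a seasonal period of 3.

3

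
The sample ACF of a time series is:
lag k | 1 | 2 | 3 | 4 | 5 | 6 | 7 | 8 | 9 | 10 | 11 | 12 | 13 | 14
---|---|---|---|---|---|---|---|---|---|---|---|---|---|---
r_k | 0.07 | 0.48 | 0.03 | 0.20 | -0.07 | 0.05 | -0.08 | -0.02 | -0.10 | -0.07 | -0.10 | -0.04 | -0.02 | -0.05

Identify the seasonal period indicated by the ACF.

2

The largest autocorrelation is r_2 = 0.48, with a weaker echo at lag 4 (0.20); the remaining lags stay at or below 0.07.
The dominant spike at lag 2 indicates a seasonal period of 2.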